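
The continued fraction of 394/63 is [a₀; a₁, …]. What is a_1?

3

394 = 6·63 + 16   →  a_0 = 6
63 = 3·16 + 15   →  a_1 = 3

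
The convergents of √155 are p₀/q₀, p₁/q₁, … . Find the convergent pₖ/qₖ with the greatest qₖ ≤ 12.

√155 = [12; 2, 4, 2, 24, …] (period length 4).
Convergents:
  p_0/q_0 = 12/1
  p_1/q_1 = 25/2
  p_2/q_2 = 112/9
  p_3/q_3 = 249/20
q_2 = 9 ≤ 12 < 20 = q_3, so the answer is 112/9.

112/9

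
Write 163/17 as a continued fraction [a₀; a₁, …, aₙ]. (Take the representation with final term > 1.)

[9; 1, 1, 2, 3]

163 = 9·17 + 10
17 = 1·10 + 7
10 = 1·7 + 3
7 = 2·3 + 1
3 = 3·1 + 0  (stop)
So 163/17 = [9; 1, 1, 2, 3].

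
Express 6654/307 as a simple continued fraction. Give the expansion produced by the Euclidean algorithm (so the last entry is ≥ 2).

[21; 1, 2, 14, 3, 2]

6654 = 21×307 + 207
307 = 1×207 + 100
207 = 2×100 + 7
100 = 14×7 + 2
7 = 3×2 + 1
2 = 2×1 + 0  (stop)
So 6654/307 = [21; 1, 2, 14, 3, 2].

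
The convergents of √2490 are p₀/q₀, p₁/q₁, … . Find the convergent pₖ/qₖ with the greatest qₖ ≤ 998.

√2490 = [49; 1, 8, 1, 98, …] (period length 4).
Convergents:
  p_0/q_0 = 49/1
  p_1/q_1 = 50/1
  p_2/q_2 = 449/9
  p_3/q_3 = 499/10
  p_4/q_4 = 49351/989
  p_5/q_5 = 49850/999
q_4 = 989 ≤ 998 < 999 = q_5, so the answer is 49351/989.

49351/989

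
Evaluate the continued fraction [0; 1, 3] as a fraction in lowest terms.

Fold from the inside: start with 3/1.
  1 + 1/3 = 4/3
  0 + 3/4 = 3/4

3/4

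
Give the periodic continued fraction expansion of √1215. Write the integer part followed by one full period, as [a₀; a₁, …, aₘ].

[34; 1, 5, 1, 68]

a₀ = ⌊√1215⌋ = 34.
With m₀=0, d₀=1 and mₖ₊₁ = dₖaₖ − mₖ, dₖ₊₁ = (n − mₖ₊₁²)/dₖ, aₖ₊₁ = ⌊(a₀+mₖ₊₁)/dₖ₊₁⌋:
  k=1: m=34, d=59, a=1
  k=2: m=25, d=10, a=5
  k=3: m=25, d=59, a=1
  k=4: m=34, d=1, a=68
d=1 and a=2a₀=68 at k=4, so the next step gives (m, d) = (34, 59) again — its k=1 value — and the period has length 4.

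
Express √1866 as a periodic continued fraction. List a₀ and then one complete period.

a₀ = ⌊√1866⌋ = 43.
With m₀=0, d₀=1 and mₖ₊₁ = dₖaₖ − mₖ, dₖ₊₁ = (n − mₖ₊₁²)/dₖ, aₖ₊₁ = ⌊(a₀+mₖ₊₁)/dₖ₊₁⌋:
  k=1: m=43, d=17, a=5
  k=2: m=42, d=6, a=14
  k=3: m=42, d=17, a=5
  k=4: m=43, d=1, a=86
d=1 and a=2a₀=86 at k=4, so the next step gives (m, d) = (43, 17) again — its k=1 value — and the period has length 4.

[43; 5, 14, 5, 86]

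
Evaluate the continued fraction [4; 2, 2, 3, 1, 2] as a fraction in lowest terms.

269/61

Using pₖ = aₖpₖ₋₁ + pₖ₋₂ and qₖ = aₖqₖ₋₁ + qₖ₋₂:
  k=0: a=4, p=4, q=1
  k=1: a=2, p=9, q=2
  k=2: a=2, p=22, q=5
  k=3: a=3, p=75, q=17
  k=4: a=1, p=97, q=22
  k=5: a=2, p=269, q=61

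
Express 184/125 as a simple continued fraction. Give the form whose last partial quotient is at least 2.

184 = 1*125 + 59
125 = 2*59 + 7
59 = 8*7 + 3
7 = 2*3 + 1
3 = 3*1 + 0  (stop)
So 184/125 = [1; 2, 8, 2, 3].

[1; 2, 8, 2, 3]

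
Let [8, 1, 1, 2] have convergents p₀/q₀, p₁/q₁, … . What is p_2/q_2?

17/2

Using pₖ = aₖpₖ₋₁ + pₖ₋₂, qₖ = aₖqₖ₋₁ + qₖ₋₂ (with p₋₁=1, p₋₂=0, q₋₁=0, q₋₂=1):
  k=0: a=8, p=8, q=1
  k=1: a=1, p=9, q=1
  k=2: a=1, p=17, q=2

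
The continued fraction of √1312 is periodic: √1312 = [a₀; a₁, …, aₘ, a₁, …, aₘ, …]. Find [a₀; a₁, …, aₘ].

[36; 4, 1, 1, 17, 1, 1, 4, 72]

a₀ = ⌊√1312⌋ = 36.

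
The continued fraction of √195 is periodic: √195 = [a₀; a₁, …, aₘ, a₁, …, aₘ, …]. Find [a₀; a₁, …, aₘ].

a₀ = ⌊√195⌋ = 13.

[13; 1, 26]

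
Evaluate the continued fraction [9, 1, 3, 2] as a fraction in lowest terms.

88/9

Using pₖ = aₖpₖ₋₁ + pₖ₋₂ and qₖ = aₖqₖ₋₁ + qₖ₋₂:
  k=0: a=9, p=9, q=1
  k=1: a=1, p=10, q=1
  k=2: a=3, p=39, q=4
  k=3: a=2, p=88, q=9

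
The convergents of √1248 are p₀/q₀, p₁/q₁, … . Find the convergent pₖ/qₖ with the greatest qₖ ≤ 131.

√1248 = [35; 3, 17, 3, 70, …] (period length 4).
Convergents:
  p_0/q_0 = 35/1
  p_1/q_1 = 106/3
  p_2/q_2 = 1837/52
  p_3/q_3 = 5617/159
q_2 = 52 ≤ 131 < 159 = q_3, so the answer is 1837/52.

1837/52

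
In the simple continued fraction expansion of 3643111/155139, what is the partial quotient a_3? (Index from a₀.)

3643111 = 23·155139 + 74914   →  a_0 = 23
155139 = 2·74914 + 5311   →  a_1 = 2
74914 = 14·5311 + 560   →  a_2 = 14
5311 = 9·560 + 271   →  a_3 = 9

9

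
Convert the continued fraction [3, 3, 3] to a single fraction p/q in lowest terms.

33/10

Using pₖ = aₖpₖ₋₁ + pₖ₋₂ and qₖ = aₖqₖ₋₁ + qₖ₋₂:
  k=0: a=3, p=3, q=1
  k=1: a=3, p=10, q=3
  k=2: a=3, p=33, q=10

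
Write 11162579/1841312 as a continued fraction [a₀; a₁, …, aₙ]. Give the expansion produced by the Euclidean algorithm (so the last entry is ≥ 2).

[6; 16, 19, 8, 2, 18, 9, 2]

11162579 = 6·1841312 + 114707
1841312 = 16·114707 + 6000
114707 = 19·6000 + 707
6000 = 8·707 + 344
707 = 2·344 + 19
344 = 18·19 + 2
19 = 9·2 + 1
2 = 2·1 + 0  (stop)
So 11162579/1841312 = [6; 16, 19, 8, 2, 18, 9, 2].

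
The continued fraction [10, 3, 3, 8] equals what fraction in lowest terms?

855/83

Using pₖ = aₖpₖ₋₁ + pₖ₋₂ and qₖ = aₖqₖ₋₁ + qₖ₋₂:
  k=0: a=10, p=10, q=1
  k=1: a=3, p=31, q=3
  k=2: a=3, p=103, q=10
  k=3: a=8, p=855, q=83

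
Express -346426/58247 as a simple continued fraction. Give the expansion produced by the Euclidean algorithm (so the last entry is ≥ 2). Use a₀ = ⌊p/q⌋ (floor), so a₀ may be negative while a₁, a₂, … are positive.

[-6; 19, 16, 1, 2, 3, 18]

-346426 = -6×58247 + 3056
58247 = 19×3056 + 183
3056 = 16×183 + 128
183 = 1×128 + 55
128 = 2×55 + 18
55 = 3×18 + 1
18 = 18×1 + 0  (stop)
So -346426/58247 = [-6; 19, 16, 1, 2, 3, 18].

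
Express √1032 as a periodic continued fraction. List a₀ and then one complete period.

a₀ = ⌊√1032⌋ = 32.
With m₀=0, d₀=1 and mₖ₊₁ = dₖaₖ − mₖ, dₖ₊₁ = (n − mₖ₊₁²)/dₖ, aₖ₊₁ = ⌊(a₀+mₖ₊₁)/dₖ₊₁⌋:
  k=1: m=32, d=8, a=8
  k=2: m=32, d=1, a=64
d=1 and a=2a₀=64 at k=2, so the next step gives (m, d) = (32, 8) again — its k=1 value — and the period has length 2.

[32; 8, 64]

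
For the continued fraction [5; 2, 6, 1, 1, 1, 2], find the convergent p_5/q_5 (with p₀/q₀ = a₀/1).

235/43

Using pₖ = aₖpₖ₋₁ + pₖ₋₂, qₖ = aₖqₖ₋₁ + qₖ₋₂ (with p₋₁=1, p₋₂=0, q₋₁=0, q₋₂=1):
  k=0: a=5, p=5, q=1
  k=1: a=2, p=11, q=2
  k=2: a=6, p=71, q=13
  k=3: a=1, p=82, q=15
  k=4: a=1, p=153, q=28
  k=5: a=1, p=235, q=43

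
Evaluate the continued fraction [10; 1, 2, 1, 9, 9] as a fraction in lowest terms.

3814/355

Fold from the inside: start with 9/1.
  9 + 1/9 = 82/9
  1 + 9/82 = 91/82
  2 + 82/91 = 264/91
  1 + 91/264 = 355/264
  10 + 264/355 = 3814/355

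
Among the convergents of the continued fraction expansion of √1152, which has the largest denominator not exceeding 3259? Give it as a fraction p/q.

39202/1155

√1152 = [33; 1, 15, 1, 66, …] (period length 4).
Convergents:
  p_0/q_0 = 33/1
  p_1/q_1 = 34/1
  p_2/q_2 = 543/16
  p_3/q_3 = 577/17
  p_4/q_4 = 38625/1138
  p_5/q_5 = 39202/1155
  p_6/q_6 = 626655/18463
q_5 = 1155 ≤ 3259 < 18463 = q_6, so the answer is 39202/1155.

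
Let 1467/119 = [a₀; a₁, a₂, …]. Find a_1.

3

1467 = 12·119 + 39   →  a_0 = 12
119 = 3·39 + 2   →  a_1 = 3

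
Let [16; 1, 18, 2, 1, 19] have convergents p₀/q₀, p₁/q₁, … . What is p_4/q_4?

Using pₖ = aₖpₖ₋₁ + pₖ₋₂, qₖ = aₖqₖ₋₁ + qₖ₋₂ (with p₋₁=1, p₋₂=0, q₋₁=0, q₋₂=1):
  k=0: a=16, p=16, q=1
  k=1: a=1, p=17, q=1
  k=2: a=18, p=322, q=19
  k=3: a=2, p=661, q=39
  k=4: a=1, p=983, q=58

983/58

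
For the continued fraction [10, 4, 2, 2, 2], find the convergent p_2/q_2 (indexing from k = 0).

92/9

Using pₖ = aₖpₖ₋₁ + pₖ₋₂, qₖ = aₖqₖ₋₁ + qₖ₋₂ (with p₋₁=1, p₋₂=0, q₋₁=0, q₋₂=1):
  k=0: a=10, p=10, q=1
  k=1: a=4, p=41, q=4
  k=2: a=2, p=92, q=9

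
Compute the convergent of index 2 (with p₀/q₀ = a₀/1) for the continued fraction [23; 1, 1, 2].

47/2

Using pₖ = aₖpₖ₋₁ + pₖ₋₂, qₖ = aₖqₖ₋₁ + qₖ₋₂ (with p₋₁=1, p₋₂=0, q₋₁=0, q₋₂=1):
  k=0: a=23, p=23, q=1
  k=1: a=1, p=24, q=1
  k=2: a=1, p=47, q=2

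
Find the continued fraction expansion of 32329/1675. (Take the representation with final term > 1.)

[19; 3, 3, 10, 1, 6, 2]

32329 = 19*1675 + 504
1675 = 3*504 + 163
504 = 3*163 + 15
163 = 10*15 + 13
15 = 1*13 + 2
13 = 6*2 + 1
2 = 2*1 + 0  (stop)
So 32329/1675 = [19; 3, 3, 10, 1, 6, 2].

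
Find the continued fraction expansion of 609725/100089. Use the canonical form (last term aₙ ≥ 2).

609725 = 6*100089 + 9191
100089 = 10*9191 + 8179
9191 = 1*8179 + 1012
8179 = 8*1012 + 83
1012 = 12*83 + 16
83 = 5*16 + 3
16 = 5*3 + 1
3 = 3*1 + 0  (stop)
So 609725/100089 = [6; 10, 1, 8, 12, 5, 5, 3].

[6; 10, 1, 8, 12, 5, 5, 3]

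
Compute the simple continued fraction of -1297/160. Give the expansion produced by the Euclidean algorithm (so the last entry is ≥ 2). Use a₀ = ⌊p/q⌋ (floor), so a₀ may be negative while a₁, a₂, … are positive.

-1297 = -9×160 + 143
160 = 1×143 + 17
143 = 8×17 + 7
17 = 2×7 + 3
7 = 2×3 + 1
3 = 3×1 + 0  (stop)
So -1297/160 = [-9; 1, 8, 2, 2, 3].

[-9; 1, 8, 2, 2, 3]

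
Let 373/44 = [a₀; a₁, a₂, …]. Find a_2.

10

373 = 8·44 + 21   →  a_0 = 8
44 = 2·21 + 2   →  a_1 = 2
21 = 10·2 + 1   →  a_2 = 10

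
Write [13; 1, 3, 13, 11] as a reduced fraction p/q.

Using pₖ = aₖpₖ₋₁ + pₖ₋₂ and qₖ = aₖqₖ₋₁ + qₖ₋₂:
  k=0: a=13, p=13, q=1
  k=1: a=1, p=14, q=1
  k=2: a=3, p=55, q=4
  k=3: a=13, p=729, q=53
  k=4: a=11, p=8074, q=587

8074/587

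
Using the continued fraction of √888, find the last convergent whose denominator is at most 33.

√888 = [29; 1, 3, 1, 58, …] (period length 4).
Convergents:
  p_0/q_0 = 29/1
  p_1/q_1 = 30/1
  p_2/q_2 = 119/4
  p_3/q_3 = 149/5
  p_4/q_4 = 8761/294
q_3 = 5 ≤ 33 < 294 = q_4, so the answer is 149/5.

149/5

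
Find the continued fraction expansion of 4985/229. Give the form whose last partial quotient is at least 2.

4985 = 21·229 + 176
229 = 1·176 + 53
176 = 3·53 + 17
53 = 3·17 + 2
17 = 8·2 + 1
2 = 2·1 + 0  (stop)
So 4985/229 = [21; 1, 3, 3, 8, 2].

[21; 1, 3, 3, 8, 2]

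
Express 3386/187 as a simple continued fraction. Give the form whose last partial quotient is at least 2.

[18; 9, 2, 1, 6]

3386 = 18·187 + 20
187 = 9·20 + 7
20 = 2·7 + 6
7 = 1·6 + 1
6 = 6·1 + 0  (stop)
So 3386/187 = [18; 9, 2, 1, 6].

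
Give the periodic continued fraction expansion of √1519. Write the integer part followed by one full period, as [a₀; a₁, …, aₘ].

[38; 1, 37, 1, 76]

a₀ = ⌊√1519⌋ = 38.
With m₀=0, d₀=1 and mₖ₊₁ = dₖaₖ − mₖ, dₖ₊₁ = (n − mₖ₊₁²)/dₖ, aₖ₊₁ = ⌊(a₀+mₖ₊₁)/dₖ₊₁⌋:
  k=1: m=38, d=75, a=1
  k=2: m=37, d=2, a=37
  k=3: m=37, d=75, a=1
  k=4: m=38, d=1, a=76
d=1 and a=2a₀=76 at k=4, so the next step gives (m, d) = (38, 75) again — its k=1 value — and the period has length 4.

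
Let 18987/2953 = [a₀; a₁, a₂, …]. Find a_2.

18987 = 6·2953 + 1269   →  a_0 = 6
2953 = 2·1269 + 415   →  a_1 = 2
1269 = 3·415 + 24   →  a_2 = 3

3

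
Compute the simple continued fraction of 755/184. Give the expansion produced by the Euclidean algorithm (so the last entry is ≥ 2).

755 = 4×184 + 19
184 = 9×19 + 13
19 = 1×13 + 6
13 = 2×6 + 1
6 = 6×1 + 0  (stop)
So 755/184 = [4; 9, 1, 2, 6].

[4; 9, 1, 2, 6]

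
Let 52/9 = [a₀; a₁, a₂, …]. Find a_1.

52 = 5·9 + 7   →  a_0 = 5
9 = 1·7 + 2   →  a_1 = 1

1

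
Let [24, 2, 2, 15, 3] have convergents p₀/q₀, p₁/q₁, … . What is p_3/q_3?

1879/77

Using pₖ = aₖpₖ₋₁ + pₖ₋₂, qₖ = aₖqₖ₋₁ + qₖ₋₂ (with p₋₁=1, p₋₂=0, q₋₁=0, q₋₂=1):
  k=0: a=24, p=24, q=1
  k=1: a=2, p=49, q=2
  k=2: a=2, p=122, q=5
  k=3: a=15, p=1879, q=77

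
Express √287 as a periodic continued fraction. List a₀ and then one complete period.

[16; 1, 15, 1, 32]

a₀ = ⌊√287⌋ = 16.
With m₀=0, d₀=1 and mₖ₊₁ = dₖaₖ − mₖ, dₖ₊₁ = (n − mₖ₊₁²)/dₖ, aₖ₊₁ = ⌊(a₀+mₖ₊₁)/dₖ₊₁⌋:
  k=1: m=16, d=31, a=1
  k=2: m=15, d=2, a=15
  k=3: m=15, d=31, a=1
  k=4: m=16, d=1, a=32
d=1 and a=2a₀=32 at k=4, so the next step gives (m, d) = (16, 31) again — its k=1 value — and the period has length 4.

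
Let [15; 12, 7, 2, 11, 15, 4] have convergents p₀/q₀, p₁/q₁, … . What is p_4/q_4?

31477/2087

Using pₖ = aₖpₖ₋₁ + pₖ₋₂, qₖ = aₖqₖ₋₁ + qₖ₋₂ (with p₋₁=1, p₋₂=0, q₋₁=0, q₋₂=1):
  k=0: a=15, p=15, q=1
  k=1: a=12, p=181, q=12
  k=2: a=7, p=1282, q=85
  k=3: a=2, p=2745, q=182
  k=4: a=11, p=31477, q=2087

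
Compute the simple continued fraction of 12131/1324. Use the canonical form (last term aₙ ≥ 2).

12131 = 9×1324 + 215
1324 = 6×215 + 34
215 = 6×34 + 11
34 = 3×11 + 1
11 = 11×1 + 0  (stop)
So 12131/1324 = [9; 6, 6, 3, 11].

[9; 6, 6, 3, 11]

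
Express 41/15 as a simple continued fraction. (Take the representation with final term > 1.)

[2; 1, 2, 1, 3]

41 = 2*15 + 11
15 = 1*11 + 4
11 = 2*4 + 3
4 = 1*3 + 1
3 = 3*1 + 0  (stop)
So 41/15 = [2; 1, 2, 1, 3].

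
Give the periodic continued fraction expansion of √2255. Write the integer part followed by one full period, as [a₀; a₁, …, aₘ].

a₀ = ⌊√2255⌋ = 47.
With m₀=0, d₀=1 and mₖ₊₁ = dₖaₖ − mₖ, dₖ₊₁ = (n − mₖ₊₁²)/dₖ, aₖ₊₁ = ⌊(a₀+mₖ₊₁)/dₖ₊₁⌋:
  k=1: m=47, d=46, a=2
  k=2: m=45, d=5, a=18
  k=3: m=45, d=46, a=2
  k=4: m=47, d=1, a=94
d=1 and a=2a₀=94 at k=4, so the next step gives (m, d) = (47, 46) again — its k=1 value — and the period has length 4.

[47; 2, 18, 2, 94]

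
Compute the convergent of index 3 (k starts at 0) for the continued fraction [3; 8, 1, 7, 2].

221/71

Using pₖ = aₖpₖ₋₁ + pₖ₋₂, qₖ = aₖqₖ₋₁ + qₖ₋₂ (with p₋₁=1, p₋₂=0, q₋₁=0, q₋₂=1):
  k=0: a=3, p=3, q=1
  k=1: a=8, p=25, q=8
  k=2: a=1, p=28, q=9
  k=3: a=7, p=221, q=71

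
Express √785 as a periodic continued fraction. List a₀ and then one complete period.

[28; 56]

a₀ = ⌊√785⌋ = 28.
With m₀=0, d₀=1 and mₖ₊₁ = dₖaₖ − mₖ, dₖ₊₁ = (n − mₖ₊₁²)/dₖ, aₖ₊₁ = ⌊(a₀+mₖ₊₁)/dₖ₊₁⌋:
  k=1: m=28, d=1, a=56
d=1 and a=2a₀=56 at k=1, so the next step gives (m, d) = (28, 1) again — its k=1 value — and the period has length 1.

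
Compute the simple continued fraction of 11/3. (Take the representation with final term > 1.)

11 = 3*3 + 2
3 = 1*2 + 1
2 = 2*1 + 0  (stop)
So 11/3 = [3; 1, 2].

[3; 1, 2]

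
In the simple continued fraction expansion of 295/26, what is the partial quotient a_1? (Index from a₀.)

2

295 = 11·26 + 9   →  a_0 = 11
26 = 2·9 + 8   →  a_1 = 2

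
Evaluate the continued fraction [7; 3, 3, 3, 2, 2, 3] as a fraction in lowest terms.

Using pₖ = aₖpₖ₋₁ + pₖ₋₂ and qₖ = aₖqₖ₋₁ + qₖ₋₂:
  k=0: a=7, p=7, q=1
  k=1: a=3, p=22, q=3
  k=2: a=3, p=73, q=10
  k=3: a=3, p=241, q=33
  k=4: a=2, p=555, q=76
  k=5: a=2, p=1351, q=185
  k=6: a=3, p=4608, q=631

4608/631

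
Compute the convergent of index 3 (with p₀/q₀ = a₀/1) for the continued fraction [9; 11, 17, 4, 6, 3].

Using pₖ = aₖpₖ₋₁ + pₖ₋₂, qₖ = aₖqₖ₋₁ + qₖ₋₂ (with p₋₁=1, p₋₂=0, q₋₁=0, q₋₂=1):
  k=0: a=9, p=9, q=1
  k=1: a=11, p=100, q=11
  k=2: a=17, p=1709, q=188
  k=3: a=4, p=6936, q=763

6936/763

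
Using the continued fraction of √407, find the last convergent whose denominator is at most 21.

343/17

√407 = [20; 5, 1, 2, 1, 5, 40, …] (period length 6).
Convergents:
  p_0/q_0 = 20/1
  p_1/q_1 = 101/5
  p_2/q_2 = 121/6
  p_3/q_3 = 343/17
  p_4/q_4 = 464/23
q_3 = 17 ≤ 21 < 23 = q_4, so the answer is 343/17.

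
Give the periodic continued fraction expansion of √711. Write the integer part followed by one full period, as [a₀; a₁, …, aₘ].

[26; 1, 1, 1, 52]

a₀ = ⌊√711⌋ = 26.
With m₀=0, d₀=1 and mₖ₊₁ = dₖaₖ − mₖ, dₖ₊₁ = (n − mₖ₊₁²)/dₖ, aₖ₊₁ = ⌊(a₀+mₖ₊₁)/dₖ₊₁⌋:
  k=1: m=26, d=35, a=1
  k=2: m=9, d=18, a=1
  k=3: m=9, d=35, a=1
  k=4: m=26, d=1, a=52
d=1 and a=2a₀=52 at k=4, so the next step gives (m, d) = (26, 35) again — its k=1 value — and the period has length 4.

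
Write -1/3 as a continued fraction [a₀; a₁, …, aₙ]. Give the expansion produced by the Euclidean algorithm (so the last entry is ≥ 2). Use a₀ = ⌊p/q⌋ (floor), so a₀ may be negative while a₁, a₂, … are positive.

[-1; 1, 2]

-1 = -1×3 + 2
3 = 1×2 + 1
2 = 2×1 + 0  (stop)
So -1/3 = [-1; 1, 2].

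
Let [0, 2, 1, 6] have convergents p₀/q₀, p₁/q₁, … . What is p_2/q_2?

Using pₖ = aₖpₖ₋₁ + pₖ₋₂, qₖ = aₖqₖ₋₁ + qₖ₋₂ (with p₋₁=1, p₋₂=0, q₋₁=0, q₋₂=1):
  k=0: a=0, p=0, q=1
  k=1: a=2, p=1, q=2
  k=2: a=1, p=1, q=3

1/3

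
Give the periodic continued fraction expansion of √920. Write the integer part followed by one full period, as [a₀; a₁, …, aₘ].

a₀ = ⌊√920⌋ = 30.
With m₀=0, d₀=1 and mₖ₊₁ = dₖaₖ − mₖ, dₖ₊₁ = (n − mₖ₊₁²)/dₖ, aₖ₊₁ = ⌊(a₀+mₖ₊₁)/dₖ₊₁⌋:
  k=1: m=30, d=20, a=3
  k=2: m=30, d=1, a=60
d=1 and a=2a₀=60 at k=2, so the next step gives (m, d) = (30, 20) again — its k=1 value — and the period has length 2.

[30; 3, 60]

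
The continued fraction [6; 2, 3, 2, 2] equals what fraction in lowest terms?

251/39

Fold from the inside: start with 2/1.
  2 + 1/2 = 5/2
  3 + 2/5 = 17/5
  2 + 5/17 = 39/17
  6 + 17/39 = 251/39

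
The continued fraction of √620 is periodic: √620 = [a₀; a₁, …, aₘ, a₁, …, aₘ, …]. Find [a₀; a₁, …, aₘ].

[24; 1, 8, 1, 48]

a₀ = ⌊√620⌋ = 24.
With m₀=0, d₀=1 and mₖ₊₁ = dₖaₖ − mₖ, dₖ₊₁ = (n − mₖ₊₁²)/dₖ, aₖ₊₁ = ⌊(a₀+mₖ₊₁)/dₖ₊₁⌋:
  k=1: m=24, d=44, a=1
  k=2: m=20, d=5, a=8
  k=3: m=20, d=44, a=1
  k=4: m=24, d=1, a=48
d=1 and a=2a₀=48 at k=4, so the next step gives (m, d) = (24, 44) again — its k=1 value — and the period has length 4.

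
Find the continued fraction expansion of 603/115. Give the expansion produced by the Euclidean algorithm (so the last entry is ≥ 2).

603 = 5*115 + 28
115 = 4*28 + 3
28 = 9*3 + 1
3 = 3*1 + 0  (stop)
So 603/115 = [5; 4, 9, 3].

[5; 4, 9, 3]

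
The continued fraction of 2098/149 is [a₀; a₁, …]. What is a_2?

2098 = 14·149 + 12   →  a_0 = 14
149 = 12·12 + 5   →  a_1 = 12
12 = 2·5 + 2   →  a_2 = 2

2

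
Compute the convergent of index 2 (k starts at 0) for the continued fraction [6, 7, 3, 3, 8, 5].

135/22

Using pₖ = aₖpₖ₋₁ + pₖ₋₂, qₖ = aₖqₖ₋₁ + qₖ₋₂ (with p₋₁=1, p₋₂=0, q₋₁=0, q₋₂=1):
  k=0: a=6, p=6, q=1
  k=1: a=7, p=43, q=7
  k=2: a=3, p=135, q=22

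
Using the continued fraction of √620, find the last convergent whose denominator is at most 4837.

√620 = [24; 1, 8, 1, 48, …] (period length 4).
Convergents:
  p_0/q_0 = 24/1
  p_1/q_1 = 25/1
  p_2/q_2 = 224/9
  p_3/q_3 = 249/10
  p_4/q_4 = 12176/489
  p_5/q_5 = 12425/499
  p_6/q_6 = 111576/4481
  p_7/q_7 = 124001/4980
q_6 = 4481 ≤ 4837 < 4980 = q_7, so the answer is 111576/4481.

111576/4481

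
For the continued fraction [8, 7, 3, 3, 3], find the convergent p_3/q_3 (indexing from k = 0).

594/73

Using pₖ = aₖpₖ₋₁ + pₖ₋₂, qₖ = aₖqₖ₋₁ + qₖ₋₂ (with p₋₁=1, p₋₂=0, q₋₁=0, q₋₂=1):
  k=0: a=8, p=8, q=1
  k=1: a=7, p=57, q=7
  k=2: a=3, p=179, q=22
  k=3: a=3, p=594, q=73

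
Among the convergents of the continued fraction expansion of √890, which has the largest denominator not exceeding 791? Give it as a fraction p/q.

√890 = [29; 1, 4, 1, 58, …] (period length 4).
Convergents:
  p_0/q_0 = 29/1
  p_1/q_1 = 30/1
  p_2/q_2 = 149/5
  p_3/q_3 = 179/6
  p_4/q_4 = 10531/353
  p_5/q_5 = 10710/359
  p_6/q_6 = 53371/1789
q_5 = 359 ≤ 791 < 1789 = q_6, so the answer is 10710/359.

10710/359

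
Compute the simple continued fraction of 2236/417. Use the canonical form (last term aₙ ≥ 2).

2236 = 5·417 + 151
417 = 2·151 + 115
151 = 1·115 + 36
115 = 3·36 + 7
36 = 5·7 + 1
7 = 7·1 + 0  (stop)
So 2236/417 = [5; 2, 1, 3, 5, 7].

[5; 2, 1, 3, 5, 7]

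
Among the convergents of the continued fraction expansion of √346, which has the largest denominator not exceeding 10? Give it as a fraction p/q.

93/5

√346 = [18; 1, 1, 1, 1, 36, …] (period length 5).
Convergents:
  p_0/q_0 = 18/1
  p_1/q_1 = 19/1
  p_2/q_2 = 37/2
  p_3/q_3 = 56/3
  p_4/q_4 = 93/5
  p_5/q_5 = 3404/183
q_4 = 5 ≤ 10 < 183 = q_5, so the answer is 93/5.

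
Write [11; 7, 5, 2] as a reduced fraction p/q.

880/79

Fold from the inside: start with 2/1.
  5 + 1/2 = 11/2
  7 + 2/11 = 79/11
  11 + 11/79 = 880/79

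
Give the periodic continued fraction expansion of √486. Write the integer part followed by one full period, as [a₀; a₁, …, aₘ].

[22; 22, 44]

a₀ = ⌊√486⌋ = 22.
With m₀=0, d₀=1 and mₖ₊₁ = dₖaₖ − mₖ, dₖ₊₁ = (n − mₖ₊₁²)/dₖ, aₖ₊₁ = ⌊(a₀+mₖ₊₁)/dₖ₊₁⌋:
  k=1: m=22, d=2, a=22
  k=2: m=22, d=1, a=44
d=1 and a=2a₀=44 at k=2, so the next step gives (m, d) = (22, 2) again — its k=1 value — and the period has length 2.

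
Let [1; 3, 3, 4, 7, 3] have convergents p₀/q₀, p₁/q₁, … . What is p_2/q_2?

Using pₖ = aₖpₖ₋₁ + pₖ₋₂, qₖ = aₖqₖ₋₁ + qₖ₋₂ (with p₋₁=1, p₋₂=0, q₋₁=0, q₋₂=1):
  k=0: a=1, p=1, q=1
  k=1: a=3, p=4, q=3
  k=2: a=3, p=13, q=10

13/10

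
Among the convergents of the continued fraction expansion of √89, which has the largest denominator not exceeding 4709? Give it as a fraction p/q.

18934/2007

√89 = [9; 2, 3, 3, 2, 18, …] (period length 5).
Convergents:
  p_0/q_0 = 9/1
  p_1/q_1 = 19/2
  p_2/q_2 = 66/7
  p_3/q_3 = 217/23
  p_4/q_4 = 500/53
  p_5/q_5 = 9217/977
  p_6/q_6 = 18934/2007
  p_7/q_7 = 66019/6998
q_6 = 2007 ≤ 4709 < 6998 = q_7, so the answer is 18934/2007.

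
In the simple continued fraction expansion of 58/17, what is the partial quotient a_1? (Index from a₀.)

58 = 3·17 + 7   →  a_0 = 3
17 = 2·7 + 3   →  a_1 = 2

2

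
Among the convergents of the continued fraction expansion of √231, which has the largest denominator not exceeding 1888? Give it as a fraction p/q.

√231 = [15; 5, 30, …] (period length 2).
Convergents:
  p_0/q_0 = 15/1
  p_1/q_1 = 76/5
  p_2/q_2 = 2295/151
  p_3/q_3 = 11551/760
  p_4/q_4 = 348825/22951
q_3 = 760 ≤ 1888 < 22951 = q_4, so the answer is 11551/760.

11551/760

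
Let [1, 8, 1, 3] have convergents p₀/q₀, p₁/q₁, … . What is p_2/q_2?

10/9

Using pₖ = aₖpₖ₋₁ + pₖ₋₂, qₖ = aₖqₖ₋₁ + qₖ₋₂ (with p₋₁=1, p₋₂=0, q₋₁=0, q₋₂=1):
  k=0: a=1, p=1, q=1
  k=1: a=8, p=9, q=8
  k=2: a=1, p=10, q=9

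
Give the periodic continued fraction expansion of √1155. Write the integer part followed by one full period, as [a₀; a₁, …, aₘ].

a₀ = ⌊√1155⌋ = 33.

[33; 1, 66]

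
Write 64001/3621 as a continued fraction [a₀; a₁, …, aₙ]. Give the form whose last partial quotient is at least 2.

64001 = 17·3621 + 2444
3621 = 1·2444 + 1177
2444 = 2·1177 + 90
1177 = 13·90 + 7
90 = 12·7 + 6
7 = 1·6 + 1
6 = 6·1 + 0  (stop)
So 64001/3621 = [17; 1, 2, 13, 12, 1, 6].

[17; 1, 2, 13, 12, 1, 6]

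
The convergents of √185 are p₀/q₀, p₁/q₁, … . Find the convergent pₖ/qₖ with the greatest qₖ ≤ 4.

41/3

√185 = [13; 1, 1, 1, 1, 26, …] (period length 5).
Convergents:
  p_0/q_0 = 13/1
  p_1/q_1 = 14/1
  p_2/q_2 = 27/2
  p_3/q_3 = 41/3
  p_4/q_4 = 68/5
q_3 = 3 ≤ 4 < 5 = q_4, so the answer is 41/3.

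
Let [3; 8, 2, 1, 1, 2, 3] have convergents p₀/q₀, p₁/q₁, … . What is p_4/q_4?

Using pₖ = aₖpₖ₋₁ + pₖ₋₂, qₖ = aₖqₖ₋₁ + qₖ₋₂ (with p₋₁=1, p₋₂=0, q₋₁=0, q₋₂=1):
  k=0: a=3, p=3, q=1
  k=1: a=8, p=25, q=8
  k=2: a=2, p=53, q=17
  k=3: a=1, p=78, q=25
  k=4: a=1, p=131, q=42

131/42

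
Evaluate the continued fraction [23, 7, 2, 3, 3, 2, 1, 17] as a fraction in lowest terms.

231322/9999

Fold from the inside: start with 17/1.
  1 + 1/17 = 18/17
  2 + 17/18 = 53/18
  3 + 18/53 = 177/53
  3 + 53/177 = 584/177
  2 + 177/584 = 1345/584
  7 + 584/1345 = 9999/1345
  23 + 1345/9999 = 231322/9999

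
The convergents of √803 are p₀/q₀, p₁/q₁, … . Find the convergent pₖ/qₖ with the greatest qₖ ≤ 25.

85/3

√803 = [28; 2, 1, 27, 1, 2, 56, …] (period length 6).
Convergents:
  p_0/q_0 = 28/1
  p_1/q_1 = 57/2
  p_2/q_2 = 85/3
  p_3/q_3 = 2352/83
q_2 = 3 ≤ 25 < 83 = q_3, so the answer is 85/3.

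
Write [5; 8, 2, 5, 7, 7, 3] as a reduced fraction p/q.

76646/14975

Using pₖ = aₖpₖ₋₁ + pₖ₋₂ and qₖ = aₖqₖ₋₁ + qₖ₋₂:
  k=0: a=5, p=5, q=1
  k=1: a=8, p=41, q=8
  k=2: a=2, p=87, q=17
  k=3: a=5, p=476, q=93
  k=4: a=7, p=3419, q=668
  k=5: a=7, p=24409, q=4769
  k=6: a=3, p=76646, q=14975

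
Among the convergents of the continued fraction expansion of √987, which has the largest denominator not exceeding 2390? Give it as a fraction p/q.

47439/1510

√987 = [31; 2, 2, 2, 62, …] (period length 4).
Convergents:
  p_0/q_0 = 31/1
  p_1/q_1 = 63/2
  p_2/q_2 = 157/5
  p_3/q_3 = 377/12
  p_4/q_4 = 23531/749
  p_5/q_5 = 47439/1510
  p_6/q_6 = 118409/3769
q_5 = 1510 ≤ 2390 < 3769 = q_6, so the answer is 47439/1510.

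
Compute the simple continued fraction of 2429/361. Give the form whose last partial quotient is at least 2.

2429 = 6×361 + 263
361 = 1×263 + 98
263 = 2×98 + 67
98 = 1×67 + 31
67 = 2×31 + 5
31 = 6×5 + 1
5 = 5×1 + 0  (stop)
So 2429/361 = [6; 1, 2, 1, 2, 6, 5].

[6; 1, 2, 1, 2, 6, 5]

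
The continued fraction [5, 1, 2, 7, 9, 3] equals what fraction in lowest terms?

3551/625

Using pₖ = aₖpₖ₋₁ + pₖ₋₂ and qₖ = aₖqₖ₋₁ + qₖ₋₂:
  k=0: a=5, p=5, q=1
  k=1: a=1, p=6, q=1
  k=2: a=2, p=17, q=3
  k=3: a=7, p=125, q=22
  k=4: a=9, p=1142, q=201
  k=5: a=3, p=3551, q=625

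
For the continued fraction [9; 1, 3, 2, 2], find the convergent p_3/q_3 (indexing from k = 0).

88/9

Using pₖ = aₖpₖ₋₁ + pₖ₋₂, qₖ = aₖqₖ₋₁ + qₖ₋₂ (with p₋₁=1, p₋₂=0, q₋₁=0, q₋₂=1):
  k=0: a=9, p=9, q=1
  k=1: a=1, p=10, q=1
  k=2: a=3, p=39, q=4
  k=3: a=2, p=88, q=9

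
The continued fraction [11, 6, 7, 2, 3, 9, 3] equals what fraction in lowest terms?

Fold from the inside: start with 3/1.
  9 + 1/3 = 28/3
  3 + 3/28 = 87/28
  2 + 28/87 = 202/87
  7 + 87/202 = 1501/202
  6 + 202/1501 = 9208/1501
  11 + 1501/9208 = 102789/9208

102789/9208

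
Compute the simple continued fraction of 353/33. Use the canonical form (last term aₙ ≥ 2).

353 = 10*33 + 23
33 = 1*23 + 10
23 = 2*10 + 3
10 = 3*3 + 1
3 = 3*1 + 0  (stop)
So 353/33 = [10; 1, 2, 3, 3].

[10; 1, 2, 3, 3]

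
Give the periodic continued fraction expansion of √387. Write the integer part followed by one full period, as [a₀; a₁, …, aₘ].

[19; 1, 2, 19, 2, 1, 38]

a₀ = ⌊√387⌋ = 19.
With m₀=0, d₀=1 and mₖ₊₁ = dₖaₖ − mₖ, dₖ₊₁ = (n − mₖ₊₁²)/dₖ, aₖ₊₁ = ⌊(a₀+mₖ₊₁)/dₖ₊₁⌋:
  k=1: m=19, d=26, a=1
  k=2: m=7, d=13, a=2
  k=3: m=19, d=2, a=19
  k=4: m=19, d=13, a=2
  k=5: m=7, d=26, a=1
  k=6: m=19, d=1, a=38
d=1 and a=2a₀=38 at k=6, so the next step gives (m, d) = (19, 26) again — its k=1 value — and the period has length 6.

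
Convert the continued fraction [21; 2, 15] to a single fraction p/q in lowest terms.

Fold from the inside: start with 15/1.
  2 + 1/15 = 31/15
  21 + 15/31 = 666/31

666/31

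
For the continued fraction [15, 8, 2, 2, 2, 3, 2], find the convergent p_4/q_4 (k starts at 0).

Using pₖ = aₖpₖ₋₁ + pₖ₋₂, qₖ = aₖqₖ₋₁ + qₖ₋₂ (with p₋₁=1, p₋₂=0, q₋₁=0, q₋₂=1):
  k=0: a=15, p=15, q=1
  k=1: a=8, p=121, q=8
  k=2: a=2, p=257, q=17
  k=3: a=2, p=635, q=42
  k=4: a=2, p=1527, q=101

1527/101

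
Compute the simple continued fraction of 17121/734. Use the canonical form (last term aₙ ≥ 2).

17121 = 23·734 + 239
734 = 3·239 + 17
239 = 14·17 + 1
17 = 17·1 + 0  (stop)
So 17121/734 = [23; 3, 14, 17].

[23; 3, 14, 17]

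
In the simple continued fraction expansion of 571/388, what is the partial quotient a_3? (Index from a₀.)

571 = 1·388 + 183   →  a_0 = 1
388 = 2·183 + 22   →  a_1 = 2
183 = 8·22 + 7   →  a_2 = 8
22 = 3·7 + 1   →  a_3 = 3

3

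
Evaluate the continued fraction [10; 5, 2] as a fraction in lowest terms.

Using pₖ = aₖpₖ₋₁ + pₖ₋₂ and qₖ = aₖqₖ₋₁ + qₖ₋₂:
  k=0: a=10, p=10, q=1
  k=1: a=5, p=51, q=5
  k=2: a=2, p=112, q=11

112/11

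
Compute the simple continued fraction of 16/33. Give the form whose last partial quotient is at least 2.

16 = 0×33 + 16
33 = 2×16 + 1
16 = 16×1 + 0  (stop)
So 16/33 = [0; 2, 16].

[0; 2, 16]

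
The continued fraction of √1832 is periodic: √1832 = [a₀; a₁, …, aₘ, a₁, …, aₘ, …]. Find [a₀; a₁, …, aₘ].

a₀ = ⌊√1832⌋ = 42.
With m₀=0, d₀=1 and mₖ₊₁ = dₖaₖ − mₖ, dₖ₊₁ = (n − mₖ₊₁²)/dₖ, aₖ₊₁ = ⌊(a₀+mₖ₊₁)/dₖ₊₁⌋:
  k=1: m=42, d=68, a=1
  k=2: m=26, d=17, a=4
  k=3: m=42, d=4, a=21
  k=4: m=42, d=17, a=4
  k=5: m=26, d=68, a=1
  k=6: m=42, d=1, a=84
d=1 and a=2a₀=84 at k=6, so the next step gives (m, d) = (42, 68) again — its k=1 value — and the period has length 6.

[42; 1, 4, 21, 4, 1, 84]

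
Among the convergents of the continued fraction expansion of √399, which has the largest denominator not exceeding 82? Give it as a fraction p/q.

799/40

√399 = [19; 1, 38, …] (period length 2).
Convergents:
  p_0/q_0 = 19/1
  p_1/q_1 = 20/1
  p_2/q_2 = 779/39
  p_3/q_3 = 799/40
  p_4/q_4 = 31141/1559
q_3 = 40 ≤ 82 < 1559 = q_4, so the answer is 799/40.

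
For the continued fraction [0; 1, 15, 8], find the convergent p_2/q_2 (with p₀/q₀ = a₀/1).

Using pₖ = aₖpₖ₋₁ + pₖ₋₂, qₖ = aₖqₖ₋₁ + qₖ₋₂ (with p₋₁=1, p₋₂=0, q₋₁=0, q₋₂=1):
  k=0: a=0, p=0, q=1
  k=1: a=1, p=1, q=1
  k=2: a=15, p=15, q=16

15/16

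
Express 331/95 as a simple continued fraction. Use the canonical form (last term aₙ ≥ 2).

[3; 2, 15, 3]

331 = 3*95 + 46
95 = 2*46 + 3
46 = 15*3 + 1
3 = 3*1 + 0  (stop)
So 331/95 = [3; 2, 15, 3].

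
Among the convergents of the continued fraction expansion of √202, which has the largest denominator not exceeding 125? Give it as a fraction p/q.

√202 = [14; 4, 1, 2, 2, 1, 4, 28, …] (period length 7).
Convergents:
  p_0/q_0 = 14/1
  p_1/q_1 = 57/4
  p_2/q_2 = 71/5
  p_3/q_3 = 199/14
  p_4/q_4 = 469/33
  p_5/q_5 = 668/47
  p_6/q_6 = 3141/221
q_5 = 47 ≤ 125 < 221 = q_6, so the answer is 668/47.

668/47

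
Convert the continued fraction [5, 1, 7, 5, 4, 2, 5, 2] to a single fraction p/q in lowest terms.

26915/4579

Using pₖ = aₖpₖ₋₁ + pₖ₋₂ and qₖ = aₖqₖ₋₁ + qₖ₋₂:
  k=0: a=5, p=5, q=1
  k=1: a=1, p=6, q=1
  k=2: a=7, p=47, q=8
  k=3: a=5, p=241, q=41
  k=4: a=4, p=1011, q=172
  k=5: a=2, p=2263, q=385
  k=6: a=5, p=12326, q=2097
  k=7: a=2, p=26915, q=4579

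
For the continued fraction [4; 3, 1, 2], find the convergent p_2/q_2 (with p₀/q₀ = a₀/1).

Using pₖ = aₖpₖ₋₁ + pₖ₋₂, qₖ = aₖqₖ₋₁ + qₖ₋₂ (with p₋₁=1, p₋₂=0, q₋₁=0, q₋₂=1):
  k=0: a=4, p=4, q=1
  k=1: a=3, p=13, q=3
  k=2: a=1, p=17, q=4

17/4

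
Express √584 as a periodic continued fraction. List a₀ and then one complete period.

a₀ = ⌊√584⌋ = 24.
With m₀=0, d₀=1 and mₖ₊₁ = dₖaₖ − mₖ, dₖ₊₁ = (n − mₖ₊₁²)/dₖ, aₖ₊₁ = ⌊(a₀+mₖ₊₁)/dₖ₊₁⌋:
  k=1: m=24, d=8, a=6
  k=2: m=24, d=1, a=48
d=1 and a=2a₀=48 at k=2, so the next step gives (m, d) = (24, 8) again — its k=1 value — and the period has length 2.

[24; 6, 48]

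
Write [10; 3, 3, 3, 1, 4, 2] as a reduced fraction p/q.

Using pₖ = aₖpₖ₋₁ + pₖ₋₂ and qₖ = aₖqₖ₋₁ + qₖ₋₂:
  k=0: a=10, p=10, q=1
  k=1: a=3, p=31, q=3
  k=2: a=3, p=103, q=10
  k=3: a=3, p=340, q=33
  k=4: a=1, p=443, q=43
  k=5: a=4, p=2112, q=205
  k=6: a=2, p=4667, q=453

4667/453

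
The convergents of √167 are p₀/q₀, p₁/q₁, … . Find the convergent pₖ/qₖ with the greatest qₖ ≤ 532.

√167 = [12; 1, 11, 1, 24, …] (period length 4).
Convergents:
  p_0/q_0 = 12/1
  p_1/q_1 = 13/1
  p_2/q_2 = 155/12
  p_3/q_3 = 168/13
  p_4/q_4 = 4187/324
  p_5/q_5 = 4355/337
  p_6/q_6 = 52092/4031
q_5 = 337 ≤ 532 < 4031 = q_6, so the answer is 4355/337.

4355/337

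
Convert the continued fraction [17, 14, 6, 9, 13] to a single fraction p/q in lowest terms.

Fold from the inside: start with 13/1.
  9 + 1/13 = 118/13
  6 + 13/118 = 721/118
  14 + 118/721 = 10212/721
  17 + 721/10212 = 174325/10212

174325/10212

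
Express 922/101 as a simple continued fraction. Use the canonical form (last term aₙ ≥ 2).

[9; 7, 1, 3, 3]

922 = 9·101 + 13
101 = 7·13 + 10
13 = 1·10 + 3
10 = 3·3 + 1
3 = 3·1 + 0  (stop)
So 922/101 = [9; 7, 1, 3, 3].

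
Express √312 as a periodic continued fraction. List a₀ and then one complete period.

a₀ = ⌊√312⌋ = 17.
With m₀=0, d₀=1 and mₖ₊₁ = dₖaₖ − mₖ, dₖ₊₁ = (n − mₖ₊₁²)/dₖ, aₖ₊₁ = ⌊(a₀+mₖ₊₁)/dₖ₊₁⌋:
  k=1: m=17, d=23, a=1
  k=2: m=6, d=12, a=1
  k=3: m=6, d=23, a=1
  k=4: m=17, d=1, a=34
d=1 and a=2a₀=34 at k=4, so the next step gives (m, d) = (17, 23) again — its k=1 value — and the period has length 4.

[17; 1, 1, 1, 34]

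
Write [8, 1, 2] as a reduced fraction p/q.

Using pₖ = aₖpₖ₋₁ + pₖ₋₂ and qₖ = aₖqₖ₋₁ + qₖ₋₂:
  k=0: a=8, p=8, q=1
  k=1: a=1, p=9, q=1
  k=2: a=2, p=26, q=3

26/3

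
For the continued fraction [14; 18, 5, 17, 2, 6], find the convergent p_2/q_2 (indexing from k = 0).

1279/91

Using pₖ = aₖpₖ₋₁ + pₖ₋₂, qₖ = aₖqₖ₋₁ + qₖ₋₂ (with p₋₁=1, p₋₂=0, q₋₁=0, q₋₂=1):
  k=0: a=14, p=14, q=1
  k=1: a=18, p=253, q=18
  k=2: a=5, p=1279, q=91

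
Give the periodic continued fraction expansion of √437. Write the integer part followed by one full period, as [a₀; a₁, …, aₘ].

[20; 1, 9, 2, 9, 1, 40]

a₀ = ⌊√437⌋ = 20.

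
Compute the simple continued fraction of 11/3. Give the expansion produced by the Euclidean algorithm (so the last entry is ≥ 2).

11 = 3*3 + 2
3 = 1*2 + 1
2 = 2*1 + 0  (stop)
So 11/3 = [3; 1, 2].

[3; 1, 2]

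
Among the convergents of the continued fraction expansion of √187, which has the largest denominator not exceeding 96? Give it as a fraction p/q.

√187 = [13; 1, 2, 13, 2, 1, 26, …] (period length 6).
Convergents:
  p_0/q_0 = 13/1
  p_1/q_1 = 14/1
  p_2/q_2 = 41/3
  p_3/q_3 = 547/40
  p_4/q_4 = 1135/83
  p_5/q_5 = 1682/123
q_4 = 83 ≤ 96 < 123 = q_5, so the answer is 1135/83.

1135/83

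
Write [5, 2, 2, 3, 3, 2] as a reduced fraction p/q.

Using pₖ = aₖpₖ₋₁ + pₖ₋₂ and qₖ = aₖqₖ₋₁ + qₖ₋₂:
  k=0: a=5, p=5, q=1
  k=1: a=2, p=11, q=2
  k=2: a=2, p=27, q=5
  k=3: a=3, p=92, q=17
  k=4: a=3, p=303, q=56
  k=5: a=2, p=698, q=129

698/129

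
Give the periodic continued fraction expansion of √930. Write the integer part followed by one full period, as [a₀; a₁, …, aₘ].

a₀ = ⌊√930⌋ = 30.
With m₀=0, d₀=1 and mₖ₊₁ = dₖaₖ − mₖ, dₖ₊₁ = (n − mₖ₊₁²)/dₖ, aₖ₊₁ = ⌊(a₀+mₖ₊₁)/dₖ₊₁⌋:
  k=1: m=30, d=30, a=2
  k=2: m=30, d=1, a=60
d=1 and a=2a₀=60 at k=2, so the next step gives (m, d) = (30, 30) again — its k=1 value — and the period has length 2.

[30; 2, 60]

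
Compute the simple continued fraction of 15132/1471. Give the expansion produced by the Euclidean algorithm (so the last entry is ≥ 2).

[10; 3, 2, 17, 12]

15132 = 10·1471 + 422
1471 = 3·422 + 205
422 = 2·205 + 12
205 = 17·12 + 1
12 = 12·1 + 0  (stop)
So 15132/1471 = [10; 3, 2, 17, 12].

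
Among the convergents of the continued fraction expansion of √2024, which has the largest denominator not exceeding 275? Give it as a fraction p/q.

4049/90

√2024 = [44; 1, 88, …] (period length 2).
Convergents:
  p_0/q_0 = 44/1
  p_1/q_1 = 45/1
  p_2/q_2 = 4004/89
  p_3/q_3 = 4049/90
  p_4/q_4 = 360316/8009
q_3 = 90 ≤ 275 < 8009 = q_4, so the answer is 4049/90.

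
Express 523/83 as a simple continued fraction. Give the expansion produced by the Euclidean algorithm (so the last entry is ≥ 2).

[6; 3, 3, 8]

523 = 6*83 + 25
83 = 3*25 + 8
25 = 3*8 + 1
8 = 8*1 + 0  (stop)
So 523/83 = [6; 3, 3, 8].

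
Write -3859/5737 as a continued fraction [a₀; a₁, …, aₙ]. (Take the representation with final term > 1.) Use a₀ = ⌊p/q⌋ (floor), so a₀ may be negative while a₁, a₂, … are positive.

[-1; 3, 18, 4, 3, 2, 3]

-3859 = -1×5737 + 1878
5737 = 3×1878 + 103
1878 = 18×103 + 24
103 = 4×24 + 7
24 = 3×7 + 3
7 = 2×3 + 1
3 = 3×1 + 0  (stop)
So -3859/5737 = [-1; 3, 18, 4, 3, 2, 3].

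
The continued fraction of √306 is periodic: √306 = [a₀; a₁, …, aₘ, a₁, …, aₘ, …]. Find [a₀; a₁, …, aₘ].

[17; 2, 34]

a₀ = ⌊√306⌋ = 17.
With m₀=0, d₀=1 and mₖ₊₁ = dₖaₖ − mₖ, dₖ₊₁ = (n − mₖ₊₁²)/dₖ, aₖ₊₁ = ⌊(a₀+mₖ₊₁)/dₖ₊₁⌋:
  k=1: m=17, d=17, a=2
  k=2: m=17, d=1, a=34
d=1 and a=2a₀=34 at k=2, so the next step gives (m, d) = (17, 17) again — its k=1 value — and the period has length 2.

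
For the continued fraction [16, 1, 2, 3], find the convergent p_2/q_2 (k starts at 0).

50/3

Using pₖ = aₖpₖ₋₁ + pₖ₋₂, qₖ = aₖqₖ₋₁ + qₖ₋₂ (with p₋₁=1, p₋₂=0, q₋₁=0, q₋₂=1):
  k=0: a=16, p=16, q=1
  k=1: a=1, p=17, q=1
  k=2: a=2, p=50, q=3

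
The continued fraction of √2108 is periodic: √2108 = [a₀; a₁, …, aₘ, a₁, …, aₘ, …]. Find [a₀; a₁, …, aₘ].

[45; 1, 10, 2, 22, 2, 10, 1, 90]

a₀ = ⌊√2108⌋ = 45.
With m₀=0, d₀=1 and mₖ₊₁ = dₖaₖ − mₖ, dₖ₊₁ = (n − mₖ₊₁²)/dₖ, aₖ₊₁ = ⌊(a₀+mₖ₊₁)/dₖ₊₁⌋:
  k=1: m=45, d=83, a=1
  k=2: m=38, d=8, a=10
  k=3: m=42, d=43, a=2
  k=4: m=44, d=4, a=22
  k=5: m=44, d=43, a=2
  k=6: m=42, d=8, a=10
  k=7: m=38, d=83, a=1
  k=8: m=45, d=1, a=90
d=1 and a=2a₀=90 at k=8, so the next step gives (m, d) = (45, 83) again — its k=1 value — and the period has length 8.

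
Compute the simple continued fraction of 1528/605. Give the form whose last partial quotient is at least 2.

[2; 1, 1, 9, 3, 1, 7]

1528 = 2×605 + 318
605 = 1×318 + 287
318 = 1×287 + 31
287 = 9×31 + 8
31 = 3×8 + 7
8 = 1×7 + 1
7 = 7×1 + 0  (stop)
So 1528/605 = [2; 1, 1, 9, 3, 1, 7].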